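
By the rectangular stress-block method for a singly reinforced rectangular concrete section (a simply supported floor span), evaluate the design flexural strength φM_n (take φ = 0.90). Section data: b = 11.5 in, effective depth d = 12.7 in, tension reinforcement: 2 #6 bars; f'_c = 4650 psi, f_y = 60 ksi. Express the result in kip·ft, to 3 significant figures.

φM_n ≈ 48.0 kip·ft

A_s = 2 × 0.44 = 0.88 in².
T = A_s f_y = 0.88 × 60 = 52.8 kips.
a = T/(0.85 f'_c b) = 52.8/(0.85 × 4.65 × 11.5) = 1.162 in.
M_n = T(d − a/2) = 52.8 × (12.7 − 0.581) = 639.9 kip·in = 639.9/12 = 53.33 kip·ft.
φM_n = 0.90 × 53.33 = 48.00 kip·ft.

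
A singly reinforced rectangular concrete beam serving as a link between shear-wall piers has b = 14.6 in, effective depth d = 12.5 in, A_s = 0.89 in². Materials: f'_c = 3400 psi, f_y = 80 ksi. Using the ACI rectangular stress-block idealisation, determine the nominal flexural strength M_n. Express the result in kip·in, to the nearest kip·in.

T = A_s f_y = 0.89 × 80 = 71.2 kips.
a = T/(0.85 f'_c b) = 71.2/(0.85 × 3.4 × 14.6) = 1.687 in.
M_n = T(d − a/2) = 71.2 × (12.5 − 0.8435) = 829.9 kip·in.

M_n ≈ 830 kip·in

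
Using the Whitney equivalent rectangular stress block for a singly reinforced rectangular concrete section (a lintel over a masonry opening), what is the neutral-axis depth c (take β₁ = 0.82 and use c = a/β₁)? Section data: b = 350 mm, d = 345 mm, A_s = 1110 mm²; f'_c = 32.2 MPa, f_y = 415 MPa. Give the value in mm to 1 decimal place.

c ≈ 58.6 mm

T = A_s f_y = 1110 × 415 = 460650 N = 460.65 kN.
Setting C = 0.85 f'_c a b equal to T: a = 460650/(0.85 × 32.2 × 350) = 48.087 mm.
With β₁ = 0.82, c = a/β₁ = 48.087/0.82 = 58.6 mm.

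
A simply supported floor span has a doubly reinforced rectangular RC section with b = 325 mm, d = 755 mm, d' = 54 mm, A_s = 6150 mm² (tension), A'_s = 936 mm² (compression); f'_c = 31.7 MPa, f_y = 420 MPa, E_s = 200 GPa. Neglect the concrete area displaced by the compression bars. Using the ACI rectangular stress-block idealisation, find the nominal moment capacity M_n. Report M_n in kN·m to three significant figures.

Assume both tension and compression steel yield.
Net tension couple steel: A_s − A'_s = 5214 mm².
a = (A_s − A'_s) f_y / (0.85 f'_c b) = 2189880/(0.85 × 31.7 × 325) = 250.07 mm.
c = a/β₁ = 250.07/0.824 = 303.48 mm; ε'_s = 0.003(c − d')/c = 0.0025 ≥ f_y/E_s = 0.0021, so compression steel does yield.
M_n = (A_s − A'_s) f_y (d − a/2) + A'_s f_y (d − d') = [2189880 × (755 − 125.035) + 393120 × (755 − 54)] × 10⁻⁶ = 1379.55 + 275.58 = 1655.13 kN·m.

M_n ≈ 1660 kN·m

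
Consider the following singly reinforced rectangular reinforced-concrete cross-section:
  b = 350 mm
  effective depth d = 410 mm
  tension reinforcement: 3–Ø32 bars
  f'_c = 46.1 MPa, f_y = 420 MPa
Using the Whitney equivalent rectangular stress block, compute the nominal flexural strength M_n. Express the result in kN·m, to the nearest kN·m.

A_s = 3 × 804 = 2412 mm².
T = A_s f_y = 2412 × 420 = 1013040 N = 1013.04 kN.
From C = T: a = T/(0.85 f'_c b) = 1013040/(0.85 × 46.1 × 350) = 73.86 mm.
M_n = T(d − a/2) = 1013.04 kN × (410 − 36.93) mm = 377.93 kN·m.

M_n ≈ 378 kN·m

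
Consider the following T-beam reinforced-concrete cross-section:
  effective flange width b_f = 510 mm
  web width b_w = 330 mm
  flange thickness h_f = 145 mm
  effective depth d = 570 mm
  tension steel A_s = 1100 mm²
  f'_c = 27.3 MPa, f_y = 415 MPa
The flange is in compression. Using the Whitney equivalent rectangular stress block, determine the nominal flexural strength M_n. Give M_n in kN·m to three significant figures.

M_n ≈ 251 kN·m

Tension: T = A_s f_y = 1100 × 415 = 456500 N.
Try a within the flange: a = T/(0.85 f'_c b_f) = 456500/(0.85 × 27.3 × 510) = 38.57 mm.
Since a = 38.57 ≤ h_f = 145 mm, the stress block lies entirely in the flange; analyse as a rectangular beam of width b_f.
M_n = T(d − a/2) = 456500 × (570 − 19.285) = 251.40 × 10⁶ N·mm.
M_n = 251.40 kN·m.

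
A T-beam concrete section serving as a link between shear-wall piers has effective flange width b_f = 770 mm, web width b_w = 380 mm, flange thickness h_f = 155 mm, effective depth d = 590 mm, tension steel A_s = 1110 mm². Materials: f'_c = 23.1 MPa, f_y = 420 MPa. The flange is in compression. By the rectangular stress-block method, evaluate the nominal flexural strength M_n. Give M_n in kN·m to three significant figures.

M_n ≈ 268 kN·m

Tension: T = A_s f_y = 1110 × 420 = 466200 N.
Try a within the flange: a = T/(0.85 f'_c b_f) = 466200/(0.85 × 23.1 × 770) = 30.84 mm.
Since a = 30.84 ≤ h_f = 155 mm, the stress block lies entirely in the flange; analyse as a rectangular beam of width b_f.
M_n = T(d − a/2) = 466200 × (590 − 15.42) = 267.87 × 10⁶ N·mm.
M_n = 267.87 kN·m.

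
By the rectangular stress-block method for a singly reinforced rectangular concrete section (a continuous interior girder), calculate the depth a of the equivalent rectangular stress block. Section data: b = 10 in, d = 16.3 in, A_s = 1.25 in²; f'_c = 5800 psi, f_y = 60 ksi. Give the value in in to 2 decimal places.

a ≈ 1.52 in

T = A_s f_y = 1.25 × 60 = 75 kips.
a = T/(0.85 f'_c b) = 75/(0.85 × 5.8 × 10) = 1.52 in.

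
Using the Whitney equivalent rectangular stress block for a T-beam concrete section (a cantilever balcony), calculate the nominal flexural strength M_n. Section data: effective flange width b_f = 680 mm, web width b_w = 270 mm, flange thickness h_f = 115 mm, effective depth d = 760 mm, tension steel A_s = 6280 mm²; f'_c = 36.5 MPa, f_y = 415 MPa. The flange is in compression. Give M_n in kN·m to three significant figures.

M_n ≈ 1820 kN·m

Tension: T = A_s f_y = 6280 × 415 = 2606200 N.
Try a within the flange: a = T/(0.85 f'_c b_f) = 2606200/(0.85 × 36.5 × 680) = 123.53 mm.
a = 123.53 > h_f = 115 mm: the block extends into the web. Split into flange-overhang and web parts.
C_f = 0.85 f'_c (b_f − b_w) h_f = 0.85 × 36.5 × (680 − 270) × 115 = 1462829 N.
Remaining web compression depth: a_w = (T − C_f)/(0.85 f'_c b_w) = (2606200 − 1462829)/(0.85 × 36.5 × 270) = 136.49 mm.
M_n = C_f(d − h_f/2) + (T − C_f)(d − a_w/2) = 1462829 × (760 − 57.5) + 1143371 × (760 − 68.245) = 1027.64 + 790.93 = 1818.57 × 10⁶ N·mm.
M_n = 1818.57 kN·m.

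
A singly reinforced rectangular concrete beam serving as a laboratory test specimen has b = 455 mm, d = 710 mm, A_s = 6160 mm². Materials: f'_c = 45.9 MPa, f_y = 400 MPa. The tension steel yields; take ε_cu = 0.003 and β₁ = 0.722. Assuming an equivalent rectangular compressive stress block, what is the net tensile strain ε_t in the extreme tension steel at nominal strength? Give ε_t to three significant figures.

ε_t ≈ 0.00808

a = A_s f_y/(0.85 f'_c b) = 138.80 mm.
β₁ = 0.722, so c = a/β₁ = 138.80/0.722 = 192.24 mm.
From the linear strain diagram with ε_cu = 0.003: ε_t = 0.003 (d − c)/c = 0.003 × (710 − 192.24)/192.24 = 0.00808.
Since ε_t ≥ 0.005, the section is tension-controlled.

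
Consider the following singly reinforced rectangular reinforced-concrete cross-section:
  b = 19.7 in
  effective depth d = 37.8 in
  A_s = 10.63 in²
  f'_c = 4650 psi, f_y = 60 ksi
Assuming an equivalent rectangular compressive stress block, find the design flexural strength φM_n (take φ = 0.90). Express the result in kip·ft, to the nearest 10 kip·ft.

T = A_s f_y = 10.63 × 60 = 637.8 kips.
a = T/(0.85 f'_c b) = 637.8/(0.85 × 4.65 × 19.7) = 8.191 in.
M_n = T(d − a/2) = 637.8 × (37.8 − 4.0955) = 21496.7 kip·in = 21496.7/12 = 1791.39 kip·ft.
φM_n = 0.90 × 1791.39 = 1612.25 kip·ft.

φM_n ≈ 1610 kip·ft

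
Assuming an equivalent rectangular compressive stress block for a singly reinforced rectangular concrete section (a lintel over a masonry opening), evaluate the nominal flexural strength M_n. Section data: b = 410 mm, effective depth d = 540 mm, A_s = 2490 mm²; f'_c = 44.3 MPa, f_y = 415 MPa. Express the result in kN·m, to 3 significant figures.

T = A_s f_y = 2490 × 415 = 1033350 N = 1033.35 kN.
From C = T: a = T/(0.85 f'_c b) = 1033350/(0.85 × 44.3 × 410) = 66.93 mm.
M_n = T(d − a/2) = 1033.35 kN × (540 − 33.465) mm = 523.43 kN·m.

M_n ≈ 523 kN·m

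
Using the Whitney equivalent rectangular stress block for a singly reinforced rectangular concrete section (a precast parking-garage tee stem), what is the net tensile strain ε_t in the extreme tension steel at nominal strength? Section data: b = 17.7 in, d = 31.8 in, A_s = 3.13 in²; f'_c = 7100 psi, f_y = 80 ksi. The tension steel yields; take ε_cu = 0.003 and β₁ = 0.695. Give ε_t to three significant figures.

ε_t ≈ 0.0253

a = A_s f_y/(0.85 f'_c b) = 2.344 in.
β₁ = 0.695, so c = a/β₁ = 2.344/0.695 = 3.373 in.
From the linear strain diagram with ε_cu = 0.003: ε_t = 0.003 (d − c)/c = 0.003 × (31.8 − 3.373)/3.373 = 0.0253.
Since ε_t ≥ 0.005, the section is tension-controlled.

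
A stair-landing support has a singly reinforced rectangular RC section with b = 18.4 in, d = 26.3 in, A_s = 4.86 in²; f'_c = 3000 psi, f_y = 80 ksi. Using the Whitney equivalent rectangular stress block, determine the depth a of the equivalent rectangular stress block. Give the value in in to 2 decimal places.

a ≈ 8.29 in

T = A_s f_y = 4.86 × 80 = 388.8 kips.
a = T/(0.85 f'_c b) = 388.8/(0.85 × 3 × 18.4) = 8.29 in.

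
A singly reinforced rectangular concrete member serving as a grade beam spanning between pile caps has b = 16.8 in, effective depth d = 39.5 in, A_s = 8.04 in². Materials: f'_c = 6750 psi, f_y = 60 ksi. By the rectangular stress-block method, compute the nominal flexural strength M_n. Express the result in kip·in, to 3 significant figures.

M_n ≈ 17800 kip·in

T = A_s f_y = 8.04 × 60 = 482.4 kips.
a = T/(0.85 f'_c b) = 482.4/(0.85 × 6.75 × 16.8) = 5.005 in.
M_n = T(d − a/2) = 482.4 × (39.5 − 2.5025) = 17847.6 kip·in.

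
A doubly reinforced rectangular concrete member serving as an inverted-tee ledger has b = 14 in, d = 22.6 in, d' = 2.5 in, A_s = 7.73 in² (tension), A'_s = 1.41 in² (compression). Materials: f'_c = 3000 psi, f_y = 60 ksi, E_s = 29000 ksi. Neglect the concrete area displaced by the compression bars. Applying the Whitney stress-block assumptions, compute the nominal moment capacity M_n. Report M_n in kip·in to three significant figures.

M_n ≈ 8260 kip·in

Assume both steels yield.
a = (A_s − A'_s) f_y/(0.85 f'_c b) = (7.73 − 1.41) × 60/(0.85 × 3 × 14) = 10.622 in.
c = a/β₁ = 10.622/0.85 = 12.496 in; ε'_s = 0.003(c − d')/c = 0.0024 ≥ ε_y = 0.0021, so the compression steel yields.
M_n = (A_s − A'_s) f_y (d − a/2) + A'_s f_y (d − d') = 379.2 × (22.6 − 5.311) + 84.6 × (22.6 − 2.5) = 6556.0 + 1700.5 = 8256.5 kip·in.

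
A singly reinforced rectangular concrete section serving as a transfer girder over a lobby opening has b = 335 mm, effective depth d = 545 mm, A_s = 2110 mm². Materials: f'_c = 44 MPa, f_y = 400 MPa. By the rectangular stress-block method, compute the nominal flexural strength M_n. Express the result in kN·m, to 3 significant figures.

M_n ≈ 432 kN·m

T = A_s f_y = 2110 × 400 = 844000 N = 844 kN.
From C = T: a = T/(0.85 f'_c b) = 844000/(0.85 × 44 × 335) = 67.36 mm.
M_n = T(d − a/2) = 844 kN × (545 − 33.68) mm = 431.55 kN·m.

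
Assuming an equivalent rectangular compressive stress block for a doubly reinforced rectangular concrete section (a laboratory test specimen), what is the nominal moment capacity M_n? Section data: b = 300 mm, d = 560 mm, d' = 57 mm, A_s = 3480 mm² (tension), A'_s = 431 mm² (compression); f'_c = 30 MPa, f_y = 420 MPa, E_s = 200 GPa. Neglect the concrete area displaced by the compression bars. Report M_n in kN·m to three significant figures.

Assume both tension and compression steel yield.
Net tension couple steel: A_s − A'_s = 3049 mm².
a = (A_s − A'_s) f_y / (0.85 f'_c b) = 1280580/(0.85 × 30 × 300) = 167.40 mm.
c = a/β₁ = 167.40/0.836 = 200.24 mm; ε'_s = 0.003(c − d')/c = 0.0021 ≥ f_y/E_s = 0.0021, so compression steel does yield.
M_n = (A_s − A'_s) f_y (d − a/2) + A'_s f_y (d − d') = [1280580 × (560 − 83.7) + 181020 × (560 − 57)] × 10⁻⁶ = 609.94 + 91.05 = 700.99 kN·m.

M_n ≈ 701 kN·m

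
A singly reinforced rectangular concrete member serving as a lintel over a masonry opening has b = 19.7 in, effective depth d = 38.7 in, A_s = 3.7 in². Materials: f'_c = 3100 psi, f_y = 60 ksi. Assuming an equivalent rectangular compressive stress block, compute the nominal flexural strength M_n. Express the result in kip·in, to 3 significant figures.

T = A_s f_y = 3.7 × 60 = 222 kips.
a = T/(0.85 f'_c b) = 222/(0.85 × 3.1 × 19.7) = 4.277 in.
M_n = T(d − a/2) = 222 × (38.7 − 2.1385) = 8116.7 kip·in.

M_n ≈ 8120 kip·in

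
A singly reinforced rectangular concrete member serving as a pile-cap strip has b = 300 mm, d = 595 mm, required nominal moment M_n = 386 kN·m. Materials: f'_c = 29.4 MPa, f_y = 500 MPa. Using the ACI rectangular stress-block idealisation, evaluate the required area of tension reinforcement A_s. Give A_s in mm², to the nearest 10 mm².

With M_n = 0.85 f'_c a b (d − a/2), solve the quadratic for a:
a = d − √(d² − 2M_n/(0.85 f'_c b)) = 595 − √(595² − 2 × 386×10⁶/(0.85 × 29.4 × 300)) = 93.95 mm.
A_s = 0.85 f'_c a b / f_y = 0.85 × 29.4 × 93.95 × 300 / 500 = 1408.7 mm².

A_s ≈ 1410 mm²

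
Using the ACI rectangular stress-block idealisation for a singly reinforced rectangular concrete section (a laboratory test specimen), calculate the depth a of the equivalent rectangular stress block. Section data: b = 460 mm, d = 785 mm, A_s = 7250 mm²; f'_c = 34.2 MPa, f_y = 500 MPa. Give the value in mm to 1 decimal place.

T = A_s f_y = 7250 × 500 = 3625000 N = 3625 kN.
Setting C = 0.85 f'_c a b equal to T: a = 3625000/(0.85 × 34.2 × 460) = 271.1 mm.

a ≈ 271.1 mm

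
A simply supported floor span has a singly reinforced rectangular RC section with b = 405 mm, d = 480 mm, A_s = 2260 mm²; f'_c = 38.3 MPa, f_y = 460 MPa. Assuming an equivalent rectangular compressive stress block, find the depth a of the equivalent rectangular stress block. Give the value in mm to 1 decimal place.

T = A_s f_y = 2260 × 460 = 1039600 N = 1039.6 kN.
Setting C = 0.85 f'_c a b equal to T: a = 1039600/(0.85 × 38.3 × 405) = 78.8 mm.

a ≈ 78.8 mm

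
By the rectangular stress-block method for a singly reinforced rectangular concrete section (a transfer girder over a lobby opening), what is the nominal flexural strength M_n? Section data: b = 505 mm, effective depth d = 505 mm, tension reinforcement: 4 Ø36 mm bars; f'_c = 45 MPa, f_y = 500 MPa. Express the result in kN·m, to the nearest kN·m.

A_s = 4 × 1018 = 4072 mm².
T = A_s f_y = 4072 × 500 = 2036000 N = 2036 kN.
From C = T: a = T/(0.85 f'_c b) = 2036000/(0.85 × 45 × 505) = 105.40 mm.
M_n = T(d − a/2) = 2036 kN × (505 − 52.7) mm = 920.88 kN·m.

M_n ≈ 921 kN·m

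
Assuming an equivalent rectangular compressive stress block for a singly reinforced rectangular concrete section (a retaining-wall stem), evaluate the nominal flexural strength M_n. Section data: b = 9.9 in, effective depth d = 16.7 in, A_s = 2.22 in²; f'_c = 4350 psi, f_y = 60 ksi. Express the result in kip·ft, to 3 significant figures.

T = A_s f_y = 2.22 × 60 = 133.2 kips.
a = T/(0.85 f'_c b) = 133.2/(0.85 × 4.35 × 9.9) = 3.639 in.
M_n = T(d − a/2) = 133.2 × (16.7 − 1.8195) = 1982.1 kip·in = 1982.1/12 = 165.18 kip·ft.

M_n ≈ 165 kip·ft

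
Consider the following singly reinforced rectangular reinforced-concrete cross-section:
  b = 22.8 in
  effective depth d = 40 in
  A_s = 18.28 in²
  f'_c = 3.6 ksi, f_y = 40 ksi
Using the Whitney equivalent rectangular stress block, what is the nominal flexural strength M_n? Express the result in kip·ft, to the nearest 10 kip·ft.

T = A_s f_y = 18.28 × 40 = 731.2 kips.
a = T/(0.85 f'_c b) = 731.2/(0.85 × 3.6 × 22.8) = 10.480 in.
M_n = T(d − a/2) = 731.2 × (40 − 5.24) = 25416.5 kip·in = 25416.5/12 = 2118.04 kip·ft.

M_n ≈ 2120 kip·ft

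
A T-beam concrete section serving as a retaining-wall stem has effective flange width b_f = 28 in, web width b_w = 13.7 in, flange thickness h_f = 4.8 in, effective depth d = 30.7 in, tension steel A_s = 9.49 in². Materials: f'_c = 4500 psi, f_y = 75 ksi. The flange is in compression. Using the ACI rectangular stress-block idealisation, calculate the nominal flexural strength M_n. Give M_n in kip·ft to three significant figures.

M_n ≈ 1610 kip·ft

Tension: T = A_s f_y = 9.49 × 75 = 711.75 kips.
Try a within the flange: a = T/(0.85 f'_c b_f) = 711.75/(0.85 × 4.5 × 28) = 6.646 in.
a = 6.646 > h_f = 4.8 in: the block extends into the web. Split into flange-overhang and web parts.
C_f = 0.85 f'_c (b_f − b_w) h_f = 0.85 × 4.5 × (28 − 13.7) × 4.8 = 262.5 kips.
Remaining web compression depth: a_w = (T − C_f)/(0.85 f'_c b_w) = (711.75 − 262.5)/(0.85 × 4.5 × 13.7) = 8.573 in.
M_n = C_f(d − h_f/2) + (T − C_f)(d − a_w/2) = 262.5 × (30.7 − 2.4) + 449.25 × (30.7 − 4.2865) = 7428.8 + 11866.3 = 19295.1 kip·in.
M_n = 19295.1/12 = 1607.93 kip·ft.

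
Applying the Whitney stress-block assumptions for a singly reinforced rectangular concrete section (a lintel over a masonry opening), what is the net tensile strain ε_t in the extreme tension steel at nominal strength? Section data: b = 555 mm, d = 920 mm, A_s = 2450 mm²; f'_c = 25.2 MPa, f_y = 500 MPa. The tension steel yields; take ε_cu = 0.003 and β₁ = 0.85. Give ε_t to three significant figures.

ε_t ≈ 0.0198

a = A_s f_y/(0.85 f'_c b) = 103.04 mm.
β₁ = 0.85, so c = a/β₁ = 103.04/0.85 = 121.22 mm.
From the linear strain diagram with ε_cu = 0.003: ε_t = 0.003 (d − c)/c = 0.003 × (920 − 121.22)/121.22 = 0.0198.
Since ε_t ≥ 0.005, the section is tension-controlled.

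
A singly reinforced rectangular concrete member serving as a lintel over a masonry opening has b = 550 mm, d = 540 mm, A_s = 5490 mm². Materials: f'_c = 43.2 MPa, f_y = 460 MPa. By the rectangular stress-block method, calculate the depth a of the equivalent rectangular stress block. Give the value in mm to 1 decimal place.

a ≈ 125.0 mm

T = A_s f_y = 5490 × 460 = 2525400 N = 2525.4 kN.
Setting C = 0.85 f'_c a b equal to T: a = 2525400/(0.85 × 43.2 × 550) = 125.0 mm.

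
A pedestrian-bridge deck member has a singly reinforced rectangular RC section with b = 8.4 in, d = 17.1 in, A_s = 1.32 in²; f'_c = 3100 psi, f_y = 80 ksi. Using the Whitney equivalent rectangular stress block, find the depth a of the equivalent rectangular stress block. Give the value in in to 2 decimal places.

a ≈ 4.77 in

T = A_s f_y = 1.32 × 80 = 105.6 kips.
a = T/(0.85 f'_c b) = 105.6/(0.85 × 3.1 × 8.4) = 4.77 in.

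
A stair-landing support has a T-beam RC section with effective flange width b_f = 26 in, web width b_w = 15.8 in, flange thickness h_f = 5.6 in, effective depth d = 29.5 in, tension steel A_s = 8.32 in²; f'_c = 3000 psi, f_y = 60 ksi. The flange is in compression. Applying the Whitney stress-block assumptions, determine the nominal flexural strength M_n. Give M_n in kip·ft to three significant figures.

M_n ≈ 1060 kip·ft

Tension: T = A_s f_y = 8.32 × 60 = 499.2 kips.
Try a within the flange: a = T/(0.85 f'_c b_f) = 499.2/(0.85 × 3 × 26) = 7.529 in.
a = 7.529 > h_f = 5.6 in: the block extends into the web. Split into flange-overhang and web parts.
C_f = 0.85 f'_c (b_f − b_w) h_f = 0.85 × 3 × (26 − 15.8) × 5.6 = 145.7 kips.
Remaining web compression depth: a_w = (T − C_f)/(0.85 f'_c b_w) = (499.2 − 145.7)/(0.85 × 3 × 15.8) = 8.774 in.
M_n = C_f(d − h_f/2) + (T − C_f)(d − a_w/2) = 145.7 × (29.5 − 2.8) + 353.5 × (29.5 − 4.387) = 3890.2 + 8877.4 = 12767.6 kip·in.
M_n = 12767.6/12 = 1063.97 kip·ft.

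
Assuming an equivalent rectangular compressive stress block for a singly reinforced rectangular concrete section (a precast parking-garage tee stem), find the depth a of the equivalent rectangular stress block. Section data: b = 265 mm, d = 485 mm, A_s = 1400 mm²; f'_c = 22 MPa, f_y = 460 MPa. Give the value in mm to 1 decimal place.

T = A_s f_y = 1400 × 460 = 644000 N = 644 kN.
Setting C = 0.85 f'_c a b equal to T: a = 644000/(0.85 × 22 × 265) = 130.0 mm.

a ≈ 130.0 mm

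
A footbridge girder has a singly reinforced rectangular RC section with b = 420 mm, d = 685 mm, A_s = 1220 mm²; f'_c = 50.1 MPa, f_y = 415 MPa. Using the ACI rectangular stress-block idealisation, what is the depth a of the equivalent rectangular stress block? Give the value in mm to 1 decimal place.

T = A_s f_y = 1220 × 415 = 506300 N = 506.3 kN.
Setting C = 0.85 f'_c a b equal to T: a = 506300/(0.85 × 50.1 × 420) = 28.3 mm.

a ≈ 28.3 mm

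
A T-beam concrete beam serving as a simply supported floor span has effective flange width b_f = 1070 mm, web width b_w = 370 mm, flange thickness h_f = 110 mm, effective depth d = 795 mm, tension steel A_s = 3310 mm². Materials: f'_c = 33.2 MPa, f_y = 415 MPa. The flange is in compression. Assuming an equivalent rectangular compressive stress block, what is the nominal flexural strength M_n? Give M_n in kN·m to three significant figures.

Tension: T = A_s f_y = 3310 × 415 = 1373650 N.
Try a within the flange: a = T/(0.85 f'_c b_f) = 1373650/(0.85 × 33.2 × 1070) = 45.49 mm.
Since a = 45.49 ≤ h_f = 110 mm, the stress block lies entirely in the flange; analyse as a rectangular beam of width b_f.
M_n = T(d − a/2) = 1373650 × (795 − 22.745) = 1060.81 × 10⁶ N·mm.
M_n = 1060.81 kN·m.

M_n ≈ 1060 kN·m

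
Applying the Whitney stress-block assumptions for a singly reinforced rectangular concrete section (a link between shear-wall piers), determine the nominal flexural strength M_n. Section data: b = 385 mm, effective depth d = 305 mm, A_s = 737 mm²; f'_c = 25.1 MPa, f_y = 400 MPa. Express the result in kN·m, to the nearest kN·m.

T = A_s f_y = 737 × 400 = 294800 N = 294.8 kN.
From C = T: a = T/(0.85 f'_c b) = 294800/(0.85 × 25.1 × 385) = 35.89 mm.
M_n = T(d − a/2) = 294.8 kN × (305 − 17.945) mm = 84.62 kN·m.

M_n ≈ 85 kN·m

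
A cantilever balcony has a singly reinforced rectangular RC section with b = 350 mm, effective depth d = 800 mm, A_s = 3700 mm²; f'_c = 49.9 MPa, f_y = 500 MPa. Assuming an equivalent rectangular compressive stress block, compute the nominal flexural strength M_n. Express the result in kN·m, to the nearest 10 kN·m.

T = A_s f_y = 3700 × 500 = 1850000 N = 1850 kN.
From C = T: a = T/(0.85 f'_c b) = 1850000/(0.85 × 49.9 × 350) = 124.62 mm.
M_n = T(d − a/2) = 1850 kN × (800 − 62.31) mm = 1364.73 kN·m.

M_n ≈ 1360 kN·m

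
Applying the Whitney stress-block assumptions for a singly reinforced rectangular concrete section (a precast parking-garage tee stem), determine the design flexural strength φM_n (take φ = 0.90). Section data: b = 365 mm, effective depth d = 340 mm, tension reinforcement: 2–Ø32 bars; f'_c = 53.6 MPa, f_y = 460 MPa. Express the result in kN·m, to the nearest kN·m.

φM_n ≈ 212 kN·m

A_s = 2 × 804 = 1608 mm².
T = A_s f_y = 1608 × 460 = 739680 N = 739.68 kN.
From C = T: a = T/(0.85 f'_c b) = 739680/(0.85 × 53.6 × 365) = 44.48 mm.
M_n = T(d − a/2) = 739.68 kN × (340 − 22.24) mm = 235.04 kN·m.
φM_n = 0.90 × 235.04 = 211.54 kN·m.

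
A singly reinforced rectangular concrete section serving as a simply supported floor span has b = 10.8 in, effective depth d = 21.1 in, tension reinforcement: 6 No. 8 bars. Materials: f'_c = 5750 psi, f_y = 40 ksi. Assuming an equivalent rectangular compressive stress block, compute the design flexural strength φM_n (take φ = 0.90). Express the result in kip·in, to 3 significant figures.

A_s = 6 × 0.79 = 4.74 in².
T = A_s f_y = 4.74 × 40 = 189.6 kips.
a = T/(0.85 f'_c b) = 189.6/(0.85 × 5.75 × 10.8) = 3.592 in.
M_n = T(d − a/2) = 189.6 × (21.1 − 1.796) = 3660.0 kip·in.
φM_n = 0.90 × 3660.0 = 3294.0 kip·in.

φM_n ≈ 3290 kip·in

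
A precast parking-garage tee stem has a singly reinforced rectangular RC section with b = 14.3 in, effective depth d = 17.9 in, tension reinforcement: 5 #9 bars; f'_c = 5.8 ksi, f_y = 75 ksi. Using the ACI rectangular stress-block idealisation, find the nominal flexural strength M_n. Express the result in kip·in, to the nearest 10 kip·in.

A_s = 5 × 1 = 5 in².
T = A_s f_y = 5 × 75 = 375 kips.
a = T/(0.85 f'_c b) = 375/(0.85 × 5.8 × 14.3) = 5.319 in.
M_n = T(d − a/2) = 375 × (17.9 − 2.6595) = 5715.2 kip·in.

M_n ≈ 5720 kip·in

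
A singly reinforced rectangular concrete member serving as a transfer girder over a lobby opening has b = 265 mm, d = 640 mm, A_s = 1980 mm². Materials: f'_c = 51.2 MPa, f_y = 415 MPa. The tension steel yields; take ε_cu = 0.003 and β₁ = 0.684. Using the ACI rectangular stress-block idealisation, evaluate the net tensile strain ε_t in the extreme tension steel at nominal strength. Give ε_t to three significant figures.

ε_t ≈ 0.0154

a = A_s f_y/(0.85 f'_c b) = 71.25 mm.
β₁ = 0.684, so c = a/β₁ = 71.25/0.684 = 104.17 mm.
From the linear strain diagram with ε_cu = 0.003: ε_t = 0.003 (d − c)/c = 0.003 × (640 − 104.17)/104.17 = 0.0154.
Since ε_t ≥ 0.005, the section is tension-controlled.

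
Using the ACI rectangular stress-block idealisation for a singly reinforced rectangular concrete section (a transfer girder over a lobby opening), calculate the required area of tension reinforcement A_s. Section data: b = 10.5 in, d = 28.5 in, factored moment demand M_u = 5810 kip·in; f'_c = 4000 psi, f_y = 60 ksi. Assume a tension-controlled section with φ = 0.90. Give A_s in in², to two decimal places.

M_n = M_u/φ = 5810/0.90 = 6455.56 kip·in.
From M_n = 0.85 f'_c a b (d − a/2):
a = d − √(d² − 2M_n/(0.85 f'_c b)) = 28.5 − √(28.5² − 2 × 6455.56/(0.85 × 4 × 10.5)) = 7.273 in.
A_s = 0.85 f'_c a b / f_y = 0.85 × 4 × 7.273 × 10.5 / 60 = 4.327 in².

A_s ≈ 4.33 in²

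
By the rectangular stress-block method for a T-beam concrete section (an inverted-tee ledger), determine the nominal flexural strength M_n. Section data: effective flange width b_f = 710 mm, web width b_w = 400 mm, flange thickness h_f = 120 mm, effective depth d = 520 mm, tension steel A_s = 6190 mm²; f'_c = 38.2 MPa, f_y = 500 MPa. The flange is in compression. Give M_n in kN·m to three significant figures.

Tension: T = A_s f_y = 6190 × 500 = 3095000 N.
Try a within the flange: a = T/(0.85 f'_c b_f) = 3095000/(0.85 × 38.2 × 710) = 134.25 mm.
a = 134.25 > h_f = 120 mm: the block extends into the web. Split into flange-overhang and web parts.
C_f = 0.85 f'_c (b_f − b_w) h_f = 0.85 × 38.2 × (710 − 400) × 120 = 1207884 N.
Remaining web compression depth: a_w = (T − C_f)/(0.85 f'_c b_w) = (3095000 − 1207884)/(0.85 × 38.2 × 400) = 145.30 mm.
M_n = C_f(d − h_f/2) + (T − C_f)(d − a_w/2) = 1207884 × (520 − 60) + 1887116 × (520 − 72.65) = 555.63 + 844.20 = 1399.83 × 10⁶ N·mm.
M_n = 1399.83 kN·m.

M_n ≈ 1400 kN·m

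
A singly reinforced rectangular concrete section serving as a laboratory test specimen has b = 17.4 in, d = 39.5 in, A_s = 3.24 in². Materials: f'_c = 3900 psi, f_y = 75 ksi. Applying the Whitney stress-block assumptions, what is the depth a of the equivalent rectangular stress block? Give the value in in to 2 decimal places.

a ≈ 4.21 in

T = A_s f_y = 3.24 × 75 = 243 kips.
a = T/(0.85 f'_c b) = 243/(0.85 × 3.9 × 17.4) = 4.21 in.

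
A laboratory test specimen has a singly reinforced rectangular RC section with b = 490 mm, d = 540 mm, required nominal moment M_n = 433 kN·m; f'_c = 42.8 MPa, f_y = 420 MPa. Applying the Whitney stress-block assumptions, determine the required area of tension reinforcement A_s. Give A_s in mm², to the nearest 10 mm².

A_s ≈ 2000 mm²

With M_n = 0.85 f'_c a b (d − a/2), solve the quadratic for a:
a = d − √(d² − 2M_n/(0.85 f'_c b)) = 540 − √(540² − 2 × 433×10⁶/(0.85 × 42.8 × 490)) = 47.03 mm.
A_s = 0.85 f'_c a b / f_y = 0.85 × 42.8 × 47.03 × 490 / 420 = 1996.1 mm².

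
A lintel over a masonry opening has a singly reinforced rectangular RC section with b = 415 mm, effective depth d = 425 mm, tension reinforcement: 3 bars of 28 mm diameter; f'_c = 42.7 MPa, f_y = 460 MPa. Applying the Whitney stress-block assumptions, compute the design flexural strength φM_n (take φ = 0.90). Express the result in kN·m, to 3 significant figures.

A_s = 3 × 616 = 1848 mm².
T = A_s f_y = 1848 × 460 = 850080 N = 850.08 kN.
From C = T: a = T/(0.85 f'_c b) = 850080/(0.85 × 42.7 × 415) = 56.44 mm.
M_n = T(d − a/2) = 850.08 kN × (425 − 28.22) mm = 337.29 kN·m.
φM_n = 0.90 × 337.29 = 303.56 kN·m.

φM_n ≈ 304 kN·m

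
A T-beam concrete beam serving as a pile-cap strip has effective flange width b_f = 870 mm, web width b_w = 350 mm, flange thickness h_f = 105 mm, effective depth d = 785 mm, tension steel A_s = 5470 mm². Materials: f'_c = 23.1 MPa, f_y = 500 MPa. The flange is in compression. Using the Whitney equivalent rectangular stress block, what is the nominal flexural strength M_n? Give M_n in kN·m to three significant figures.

M_n ≈ 1890 kN·m

Tension: T = A_s f_y = 5470 × 500 = 2735000 N.
Try a within the flange: a = T/(0.85 f'_c b_f) = 2735000/(0.85 × 23.1 × 870) = 160.11 mm.
a = 160.11 > h_f = 105 mm: the block extends into the web. Split into flange-overhang and web parts.
C_f = 0.85 f'_c (b_f − b_w) h_f = 0.85 × 23.1 × (870 − 350) × 105 = 1072071 N.
Remaining web compression depth: a_w = (T − C_f)/(0.85 f'_c b_w) = (2735000 − 1072071)/(0.85 × 23.1 × 350) = 241.98 mm.
M_n = C_f(d − h_f/2) + (T − C_f)(d − a_w/2) = 1072071 × (785 − 52.5) + 1662929 × (785 − 120.99) = 785.29 + 1104.20 = 1889.49 × 10⁶ N·mm.
M_n = 1889.49 kN·m.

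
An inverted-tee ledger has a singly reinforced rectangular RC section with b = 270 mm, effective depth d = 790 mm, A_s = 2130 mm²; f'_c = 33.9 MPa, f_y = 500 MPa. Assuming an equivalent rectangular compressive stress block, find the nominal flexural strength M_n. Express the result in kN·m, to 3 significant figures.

M_n ≈ 768 kN·m

T = A_s f_y = 2130 × 500 = 1065000 N = 1065 kN.
From C = T: a = T/(0.85 f'_c b) = 1065000/(0.85 × 33.9 × 270) = 136.89 mm.
M_n = T(d − a/2) = 1065 kN × (790 − 68.445) mm = 768.46 kN·m.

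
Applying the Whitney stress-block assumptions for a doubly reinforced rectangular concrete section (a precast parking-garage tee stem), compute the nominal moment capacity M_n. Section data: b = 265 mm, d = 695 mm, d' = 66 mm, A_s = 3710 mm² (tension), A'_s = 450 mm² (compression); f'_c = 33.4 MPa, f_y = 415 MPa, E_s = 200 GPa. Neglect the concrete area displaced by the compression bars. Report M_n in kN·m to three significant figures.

M_n ≈ 936 kN·m

Assume both tension and compression steel yield.
Net tension couple steel: A_s − A'_s = 3260 mm².
a = (A_s − A'_s) f_y / (0.85 f'_c b) = 1352900/(0.85 × 33.4 × 265) = 179.83 mm.
c = a/β₁ = 179.83/0.811 = 221.74 mm; ε'_s = 0.003(c − d')/c = 0.0021 ≥ f_y/E_s = 0.0021, so compression steel does yield.
M_n = (A_s − A'_s) f_y (d − a/2) + A'_s f_y (d − d') = [1352900 × (695 − 89.915) + 186750 × (695 − 66)] × 10⁻⁶ = 818.62 + 117.47 = 936.09 kN·m.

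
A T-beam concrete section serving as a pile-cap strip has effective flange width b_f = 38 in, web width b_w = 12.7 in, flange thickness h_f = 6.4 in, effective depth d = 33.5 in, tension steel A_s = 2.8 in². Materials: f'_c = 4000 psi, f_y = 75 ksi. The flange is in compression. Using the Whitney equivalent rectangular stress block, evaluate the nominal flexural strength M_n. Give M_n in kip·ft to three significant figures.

M_n ≈ 572 kip·ft

Tension: T = A_s f_y = 2.8 × 75 = 210 kips.
Try a within the flange: a = T/(0.85 f'_c b_f) = 210/(0.85 × 4 × 38) = 1.625 in.
Since a = 1.625 ≤ h_f = 6.4 in, the stress block lies entirely in the flange; analyse as a rectangular beam of width b_f.
M_n = T(d − a/2) = 210 × (33.5 − 0.8125) = 6864.4 kip·in.
M_n = 6864.4/12 = 572.03 kip·ft.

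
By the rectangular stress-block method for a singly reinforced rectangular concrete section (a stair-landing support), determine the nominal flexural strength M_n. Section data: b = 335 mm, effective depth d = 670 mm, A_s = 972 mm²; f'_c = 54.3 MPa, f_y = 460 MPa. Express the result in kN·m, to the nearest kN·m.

M_n ≈ 293 kN·m

T = A_s f_y = 972 × 460 = 447120 N = 447.12 kN.
From C = T: a = T/(0.85 f'_c b) = 447120/(0.85 × 54.3 × 335) = 28.92 mm.
M_n = T(d − a/2) = 447.12 kN × (670 − 14.46) mm = 293.11 kN·m.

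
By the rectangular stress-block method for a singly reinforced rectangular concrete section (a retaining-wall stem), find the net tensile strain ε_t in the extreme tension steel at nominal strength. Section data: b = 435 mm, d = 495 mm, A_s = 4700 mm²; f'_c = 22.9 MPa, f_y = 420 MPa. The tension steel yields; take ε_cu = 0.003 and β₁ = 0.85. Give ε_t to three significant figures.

ε_t ≈ 0.00241

a = A_s f_y/(0.85 f'_c b) = 233.13 mm.
β₁ = 0.85, so c = a/β₁ = 233.13/0.85 = 274.27 mm.
From the linear strain diagram with ε_cu = 0.003: ε_t = 0.003 (d − c)/c = 0.003 × (495 − 274.27)/274.27 = 0.00241.
ε_t < 0.004 — the section is over-reinforced for flexure under ACI limits.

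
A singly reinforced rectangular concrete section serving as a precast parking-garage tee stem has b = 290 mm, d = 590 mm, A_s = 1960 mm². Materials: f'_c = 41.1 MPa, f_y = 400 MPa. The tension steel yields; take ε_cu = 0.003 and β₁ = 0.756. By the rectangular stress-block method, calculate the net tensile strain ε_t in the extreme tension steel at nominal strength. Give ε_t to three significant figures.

a = A_s f_y/(0.85 f'_c b) = 77.39 mm.
β₁ = 0.756, so c = a/β₁ = 77.39/0.756 = 102.37 mm.
From the linear strain diagram with ε_cu = 0.003: ε_t = 0.003 (d − c)/c = 0.003 × (590 − 102.37)/102.37 = 0.0143.
Since ε_t ≥ 0.005, the section is tension-controlled.

ε_t ≈ 0.0143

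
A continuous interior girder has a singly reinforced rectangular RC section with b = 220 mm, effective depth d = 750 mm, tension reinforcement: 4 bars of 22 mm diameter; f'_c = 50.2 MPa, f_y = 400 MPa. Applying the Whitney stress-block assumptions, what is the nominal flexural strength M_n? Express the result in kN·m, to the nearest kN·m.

M_n ≈ 436 kN·m

A_s = 4 × 380 = 1520 mm².
T = A_s f_y = 1520 × 400 = 608000 N = 608 kN.
From C = T: a = T/(0.85 f'_c b) = 608000/(0.85 × 50.2 × 220) = 64.77 mm.
M_n = T(d − a/2) = 608 kN × (750 − 32.385) mm = 436.31 kN·m.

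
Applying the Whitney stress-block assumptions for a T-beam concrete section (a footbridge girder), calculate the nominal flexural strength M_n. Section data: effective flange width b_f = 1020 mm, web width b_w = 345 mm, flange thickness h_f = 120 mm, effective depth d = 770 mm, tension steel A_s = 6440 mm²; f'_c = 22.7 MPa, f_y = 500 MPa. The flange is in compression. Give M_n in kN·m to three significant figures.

Tension: T = A_s f_y = 6440 × 500 = 3220000 N.
Try a within the flange: a = T/(0.85 f'_c b_f) = 3220000/(0.85 × 22.7 × 1020) = 163.61 mm.
a = 163.61 > h_f = 120 mm: the block extends into the web. Split into flange-overhang and web parts.
C_f = 0.85 f'_c (b_f − b_w) h_f = 0.85 × 22.7 × (1020 − 345) × 120 = 1562895 N.
Remaining web compression depth: a_w = (T − C_f)/(0.85 f'_c b_w) = (3220000 − 1562895)/(0.85 × 22.7 × 345) = 248.94 mm.
M_n = C_f(d − h_f/2) + (T − C_f)(d − a_w/2) = 1562895 × (770 − 60) + 1657105 × (770 − 124.47) = 1109.66 + 1069.71 = 2179.37 × 10⁶ N·mm.
M_n = 2179.37 kN·m.

M_n ≈ 2180 kN·m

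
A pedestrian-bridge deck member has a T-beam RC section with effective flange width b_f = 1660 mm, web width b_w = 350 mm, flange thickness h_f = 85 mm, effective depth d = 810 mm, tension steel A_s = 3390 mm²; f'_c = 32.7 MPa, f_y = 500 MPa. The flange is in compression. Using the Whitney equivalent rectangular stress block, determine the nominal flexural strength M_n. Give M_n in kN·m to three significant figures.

Tension: T = A_s f_y = 3390 × 500 = 1695000 N.
Try a within the flange: a = T/(0.85 f'_c b_f) = 1695000/(0.85 × 32.7 × 1660) = 36.74 mm.
Since a = 36.74 ≤ h_f = 85 mm, the stress block lies entirely in the flange; analyse as a rectangular beam of width b_f.
M_n = T(d − a/2) = 1695000 × (810 − 18.37) = 1341.81 × 10⁶ N·mm.
M_n = 1341.81 kN·m.

M_n ≈ 1340 kN·m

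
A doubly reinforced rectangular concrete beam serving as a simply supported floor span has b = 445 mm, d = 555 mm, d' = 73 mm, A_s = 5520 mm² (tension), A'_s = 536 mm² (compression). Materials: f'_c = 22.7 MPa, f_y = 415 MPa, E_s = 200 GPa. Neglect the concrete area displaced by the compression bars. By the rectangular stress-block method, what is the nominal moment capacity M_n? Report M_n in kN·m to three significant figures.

M_n ≈ 1010 kN·m

Assume both tension and compression steel yield.
Net tension couple steel: A_s − A'_s = 4984 mm².
a = (A_s − A'_s) f_y / (0.85 f'_c b) = 2068360/(0.85 × 22.7 × 445) = 240.89 mm.
c = a/β₁ = 240.89/0.85 = 283.40 mm; ε'_s = 0.003(c − d')/c = 0.0022 ≥ f_y/E_s = 0.0021, so compression steel does yield.
M_n = (A_s − A'_s) f_y (d − a/2) + A'_s f_y (d − d') = [2068360 × (555 − 120.445) + 222440 × (555 − 73)] × 10⁻⁶ = 898.82 + 107.22 = 1006.04 kN·m.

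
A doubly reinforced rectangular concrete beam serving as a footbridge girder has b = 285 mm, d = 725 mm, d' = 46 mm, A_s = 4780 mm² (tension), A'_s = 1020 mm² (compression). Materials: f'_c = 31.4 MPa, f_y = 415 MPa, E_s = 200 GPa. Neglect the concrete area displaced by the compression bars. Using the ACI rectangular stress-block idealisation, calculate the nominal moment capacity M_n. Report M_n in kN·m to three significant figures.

Assume both tension and compression steel yield.
Net tension couple steel: A_s − A'_s = 3760 mm².
a = (A_s − A'_s) f_y / (0.85 f'_c b) = 1560400/(0.85 × 31.4 × 285) = 205.14 mm.
c = a/β₁ = 205.14/0.826 = 248.35 mm; ε'_s = 0.003(c − d')/c = 0.0024 ≥ f_y/E_s = 0.0021, so compression steel does yield.
M_n = (A_s − A'_s) f_y (d − a/2) + A'_s f_y (d − d') = [1560400 × (725 − 102.57) + 423300 × (725 − 46)] × 10⁻⁶ = 971.24 + 287.42 = 1258.66 kN·m.

M_n ≈ 1260 kN·m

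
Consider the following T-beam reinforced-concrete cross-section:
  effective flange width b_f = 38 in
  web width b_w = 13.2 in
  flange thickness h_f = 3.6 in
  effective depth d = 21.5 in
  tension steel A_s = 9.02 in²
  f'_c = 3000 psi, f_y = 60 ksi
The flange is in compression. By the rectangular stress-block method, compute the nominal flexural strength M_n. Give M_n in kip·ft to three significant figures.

M_n ≈ 814 kip·ft

Tension: T = A_s f_y = 9.02 × 60 = 541.2 kips.
Try a within the flange: a = T/(0.85 f'_c b_f) = 541.2/(0.85 × 3 × 38) = 5.585 in.
a = 5.585 > h_f = 3.6 in: the block extends into the web. Split into flange-overhang and web parts.
C_f = 0.85 f'_c (b_f − b_w) h_f = 0.85 × 3 × (38 − 13.2) × 3.6 = 227.7 kips.
Remaining web compression depth: a_w = (T − C_f)/(0.85 f'_c b_w) = (541.2 − 227.7)/(0.85 × 3 × 13.2) = 9.314 in.
M_n = C_f(d − h_f/2) + (T − C_f)(d − a_w/2) = 227.7 × (21.5 − 1.8) + 313.5 × (21.5 − 4.657) = 4485.7 + 5280.3 = 9766.0 kip·in.
M_n = 9766.0/12 = 813.83 kip·ft.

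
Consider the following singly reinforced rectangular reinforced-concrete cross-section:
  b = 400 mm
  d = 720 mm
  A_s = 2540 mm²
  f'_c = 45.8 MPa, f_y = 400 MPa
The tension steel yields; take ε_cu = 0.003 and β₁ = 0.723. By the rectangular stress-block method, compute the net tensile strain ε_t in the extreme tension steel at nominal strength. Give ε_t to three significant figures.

ε_t ≈ 0.0209

a = A_s f_y/(0.85 f'_c b) = 65.25 mm.
β₁ = 0.723, so c = a/β₁ = 65.25/0.723 = 90.25 mm.
From the linear strain diagram with ε_cu = 0.003: ε_t = 0.003 (d − c)/c = 0.003 × (720 − 90.25)/90.25 = 0.0209.
Since ε_t ≥ 0.005, the section is tension-controlled.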